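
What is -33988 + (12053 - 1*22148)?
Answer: -44083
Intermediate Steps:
-33988 + (12053 - 1*22148) = -33988 + (12053 - 22148) = -33988 - 10095 = -44083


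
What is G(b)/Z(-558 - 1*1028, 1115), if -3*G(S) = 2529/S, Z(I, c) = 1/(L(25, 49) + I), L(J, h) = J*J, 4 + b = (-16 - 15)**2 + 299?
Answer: 810123/1256 ≈ 645.00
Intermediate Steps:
b = 1256 (b = -4 + ((-16 - 15)**2 + 299) = -4 + ((-31)**2 + 299) = -4 + (961 + 299) = -4 + 1260 = 1256)
L(J, h) = J**2
Z(I, c) = 1/(625 + I) (Z(I, c) = 1/(25**2 + I) = 1/(625 + I))
G(S) = -843/S
G(b)/Z(-558 - 1*1028, 1115) = (-843/1256)/(1/(625 + (-558 - 1*1028))) = (-843*1/1256)/(1/(625 + (-558 - 1028))) = -843/(1256*(1/(625 - 1586))) = -843/(1256*(1/(-961))) = -843/(1256*(-1/961)) = -843/1256*(-961) = 810123/1256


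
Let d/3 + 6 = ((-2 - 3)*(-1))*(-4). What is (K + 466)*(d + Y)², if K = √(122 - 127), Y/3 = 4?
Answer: 2029896 + 4356*I*√5 ≈ 2.0299e+6 + 9740.3*I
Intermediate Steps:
d = -78 (d = -18 + 3*(((-2 - 3)*(-1))*(-4)) = -18 + 3*(-5*(-1)*(-4)) = -18 + 3*(5*(-4)) = -18 + 3*(-20) = -18 - 60 = -78)
Y = 12 (Y = 3*4 = 12)
K = I*√5 (K = √(-5) = I*√5 ≈ 2.2361*I)
(K + 466)*(d + Y)² = (I*√5 + 466)*(-78 + 12)² = (466 + I*√5)*(-66)² = (466 + I*√5)*4356 = 2029896 + 4356*I*√5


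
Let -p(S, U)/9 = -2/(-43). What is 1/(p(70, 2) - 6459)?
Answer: -43/277755 ≈ -0.00015481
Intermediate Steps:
p(S, U) = -18/43 (p(S, U) = -(-18)/(-43) = -(-18)*(-1)/43 = -9*2/43 = -18/43)
1/(p(70, 2) - 6459) = 1/(-18/43 - 6459) = 1/(-277755/43) = -43/277755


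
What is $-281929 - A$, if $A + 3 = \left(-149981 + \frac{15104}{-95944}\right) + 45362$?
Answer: $- \frac{2126440963}{11993} \approx -1.7731 \cdot 10^{5}$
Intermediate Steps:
$A = - \frac{1254733534}{11993}$ ($A = -3 + \left(\left(-149981 + \frac{15104}{-95944}\right) + 45362\right) = -3 + \left(\left(-149981 + 15104 \left(- \frac{1}{95944}\right)\right) + 45362\right) = -3 + \left(\left(-149981 - \frac{1888}{11993}\right) + 45362\right) = -3 + \left(- \frac{1798724021}{11993} + 45362\right) = -3 - \frac{1254697555}{11993} = - \frac{1254733534}{11993} \approx -1.0462 \cdot 10^{5}$)
$-281929 - A = -281929 - - \frac{1254733534}{11993} = -281929 + \frac{1254733534}{11993} = - \frac{2126440963}{11993}$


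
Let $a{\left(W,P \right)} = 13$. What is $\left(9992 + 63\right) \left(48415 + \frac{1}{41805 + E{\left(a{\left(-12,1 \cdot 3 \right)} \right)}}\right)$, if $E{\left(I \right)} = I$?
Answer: $\frac{20357538725905}{41818} \approx 4.8681 \cdot 10^{8}$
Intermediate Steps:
$\left(9992 + 63\right) \left(48415 + \frac{1}{41805 + E{\left(a{\left(-12,1 \cdot 3 \right)} \right)}}\right) = \left(9992 + 63\right) \left(48415 + \frac{1}{41805 + 13}\right) = 10055 \left(48415 + \frac{1}{41818}\right) = 10055 \cdot \frac{2024618471}{41818} = \frac{20357538725905}{41818}$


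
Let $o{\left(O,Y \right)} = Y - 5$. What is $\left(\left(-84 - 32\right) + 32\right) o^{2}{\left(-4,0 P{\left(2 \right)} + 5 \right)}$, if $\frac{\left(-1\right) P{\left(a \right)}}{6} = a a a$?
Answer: $0$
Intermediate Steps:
$P{\left(a \right)} = - 6 a^{3}$ ($P{\left(a \right)} = - 6 a a a = - 6 a^{2} a = - 6 a^{3}$)
$o{\left(O,Y \right)} = -5 + Y$
$\left(\left(-84 - 32\right) + 32\right) o^{2}{\left(-4,0 P{\left(2 \right)} + 5 \right)} = \left(\left(-84 - 32\right) + 32\right) \left(-5 + \left(0 \left(- 6 \cdot 2^{3}\right) + 5\right)\right)^{2} = \left(-116 + 32\right) \left(-5 + \left(0 \left(\left(-6\right) 8\right) + 5\right)\right)^{2} = - 84 \left(-5 + \left(0 \left(-48\right) + 5\right)\right)^{2} = - 84 \left(-5 + \left(0 + 5\right)\right)^{2} = - 84 \left(-5 + 5\right)^{2} = - 84 \cdot 0^{2} = \left(-84\right) 0 = 0$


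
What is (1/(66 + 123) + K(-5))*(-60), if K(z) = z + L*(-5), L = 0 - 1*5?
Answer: -75620/63 ≈ -1200.3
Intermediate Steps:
L = -5 (L = 0 - 5 = -5)
K(z) = 25 + z (K(z) = z - 5*(-5) = z + 25 = 25 + z)
(1/(66 + 123) + K(-5))*(-60) = (1/(66 + 123) + (25 - 5))*(-60) = (1/189 + 20)*(-60) = (3781/189)*(-60) = -75620/63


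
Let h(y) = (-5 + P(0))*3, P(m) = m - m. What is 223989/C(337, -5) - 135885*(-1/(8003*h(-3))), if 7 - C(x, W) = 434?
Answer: -1796452160/3417281 ≈ -525.70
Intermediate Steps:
P(m) = 0
C(x, W) = -427 (C(x, W) = 7 - 1*434 = 7 - 434 = -427)
h(y) = -15 (h(y) = (-5 + 0)*3 = -5*3 = -15)
223989/C(337, -5) - 135885*(-1/(8003*h(-3))) = 223989/(-427) - 135885/((-15*(-8003))) = 223989*(-1/427) - 135885/120045 = -223989/427 - 135885*1/120045 = -223989/427 - 9059/8003 = -1796452160/3417281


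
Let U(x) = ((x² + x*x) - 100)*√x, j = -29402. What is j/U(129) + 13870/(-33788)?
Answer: -6935/16894 - 14701*√129/2140239 ≈ -0.48852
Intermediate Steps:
U(x) = √x*(-100 + 2*x²) (U(x) = ((x² + x²) - 100)*√x = (2*x² - 100)*√x = (-100 + 2*x²)*√x = √x*(-100 + 2*x²))
j/U(129) + 13870/(-33788) = -29402*√129/(258*(-50 + 129²)) + 13870/(-33788) = -29402*√129/(258*(-50 + 16641)) + 13870*(-1/33788) = -29402*√129/4280478 - 6935/16894 = -14701*√129/2140239 - 6935/16894 = -6935/16894 - 14701*√129/2140239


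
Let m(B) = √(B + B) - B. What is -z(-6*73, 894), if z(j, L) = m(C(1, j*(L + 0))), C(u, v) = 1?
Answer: 1 - √2 ≈ -0.41421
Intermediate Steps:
m(B) = -B + √2*√B (m(B) = √(2*B) - B = √2*√B - B = -B + √2*√B)
z(j, L) = -1 + √2 (z(j, L) = -1*1 + √2*√1 = -1 + √2*1 = -1 + √2)
-z(-6*73, 894) = -(-1 + √2) = 1 - √2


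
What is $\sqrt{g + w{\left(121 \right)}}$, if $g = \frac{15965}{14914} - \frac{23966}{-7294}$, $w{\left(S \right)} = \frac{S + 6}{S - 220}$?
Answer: $\frac{\sqrt{36477511730506}}{3445134} \approx 1.7531$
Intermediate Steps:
$w{\left(S \right)} = \frac{6 + S}{-220 + S}$
$g = \frac{454777}{104398}$ ($g = 15965 \cdot \frac{1}{14914} - - \frac{23}{7} = \frac{15965}{14914} + \frac{23}{7} = \frac{454777}{104398} \approx 4.3562$)
$\sqrt{g + w{\left(121 \right)}} = \sqrt{\frac{454777}{104398} + \frac{6 + 121}{-220 + 121}} = \sqrt{\frac{454777}{104398} + \frac{1}{-99} \cdot 127} = \sqrt{\frac{454777}{104398} - \frac{127}{99}} = \sqrt{\frac{31764377}{10335402}} = \frac{\sqrt{36477511730506}}{3445134}$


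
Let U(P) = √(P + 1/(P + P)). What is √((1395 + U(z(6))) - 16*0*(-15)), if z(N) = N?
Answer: √(50220 + 6*√219)/6 ≈ 37.383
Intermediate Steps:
U(P) = √(P + 1/(2*P))
√((1395 + U(z(6))) - 16*0*(-15)) = √((1395 + √(2/6 + 4*6)/2) - 16*0*(-15)) = √((1395 + √(2*(⅙) + 24)/2) + 0*(-15)) = √((1395 + √(⅓ + 24)/2) + 0) = √((1395 + √(73/3)/2) + 0) = √((1395 + (√219/3)/2) + 0) = √((1395 + √219/6) + 0) = √(1395 + √219/6)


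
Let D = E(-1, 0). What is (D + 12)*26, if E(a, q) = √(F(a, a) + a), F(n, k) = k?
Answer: 312 + 26*I*√2 ≈ 312.0 + 36.77*I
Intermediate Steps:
E(a, q) = √2*√a (E(a, q) = √(a + a) = √(2*a) = √2*√a)
D = I*√2 (D = √2*√(-1) = √2*I = I*√2 ≈ 1.4142*I)
(D + 12)*26 = (I*√2 + 12)*26 = (12 + I*√2)*26 = 312 + 26*I*√2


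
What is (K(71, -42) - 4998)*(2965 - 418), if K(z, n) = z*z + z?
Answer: 290358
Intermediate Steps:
K(z, n) = z + z² (K(z, n) = z² + z = z + z²)
(K(71, -42) - 4998)*(2965 - 418) = (71*(1 + 71) - 4998)*(2965 - 418) = (71*72 - 4998)*2547 = (5112 - 4998)*2547 = 114*2547 = 290358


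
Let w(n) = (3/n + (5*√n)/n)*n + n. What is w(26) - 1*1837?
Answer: -1808 + 5*√26 ≈ -1782.5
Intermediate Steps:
w(n) = n + n*(3/n + 5/√n) (w(n) = (3/n + 5/√n)*n + n = n*(3/n + 5/√n) + n = n + n*(3/n + 5/√n))
w(26) - 1*1837 = (3 + 26 + 5*√26) - 1*1837 = (29 + 5*√26) - 1837 = -1808 + 5*√26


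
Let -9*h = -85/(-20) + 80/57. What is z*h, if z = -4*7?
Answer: 9023/513 ≈ 17.589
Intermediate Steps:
z = -28
h = -1289/2052 (h = -(-85/(-20) + 80/57)/9 = -(-85*(-1/20) + 80*(1/57))/9 = -(17/4 + 80/57)/9 = -1/9*1289/228 = -1289/2052 ≈ -0.62817)
z*h = -28*(-1289/2052) = 9023/513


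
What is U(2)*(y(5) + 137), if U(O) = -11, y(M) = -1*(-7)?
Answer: -1584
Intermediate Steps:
y(M) = 7
U(2)*(y(5) + 137) = -11*(7 + 137) = -11*144 = -1584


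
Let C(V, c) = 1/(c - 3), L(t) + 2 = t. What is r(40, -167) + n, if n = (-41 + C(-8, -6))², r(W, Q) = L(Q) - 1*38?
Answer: 120133/81 ≈ 1483.1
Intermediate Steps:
L(t) = -2 + t
C(V, c) = 1/(-3 + c)
r(W, Q) = -40 + Q (r(W, Q) = (-2 + Q) - 1*38 = (-2 + Q) - 38 = -40 + Q)
n = 136900/81 (n = (-41 + 1/(-3 - 6))² = (-41 + 1/(-9))² = (-41 - ⅑)² = (-370/9)² = 136900/81 ≈ 1690.1)
r(40, -167) + n = (-40 - 167) + 136900/81 = -207 + 136900/81 = 120133/81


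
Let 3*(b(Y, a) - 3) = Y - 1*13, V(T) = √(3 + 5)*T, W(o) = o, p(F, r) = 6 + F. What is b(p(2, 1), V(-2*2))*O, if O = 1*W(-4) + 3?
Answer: -4/3 ≈ -1.3333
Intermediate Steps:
V(T) = 2*T*√2 (V(T) = √8*T = (2*√2)*T = 2*T*√2)
b(Y, a) = -4/3 + Y/3 (b(Y, a) = 3 + (Y - 1*13)/3 = 3 + (Y - 13)/3 = 3 + (-13 + Y)/3 = 3 + (-13/3 + Y/3) = -4/3 + Y/3)
O = -1 (O = 1*(-4) + 3 = -4 + 3 = -1)
b(p(2, 1), V(-2*2))*O = (-4/3 + (6 + 2)/3)*(-1) = (-4/3 + (⅓)*8)*(-1) = (-4/3 + 8/3)*(-1) = (4/3)*(-1) = -4/3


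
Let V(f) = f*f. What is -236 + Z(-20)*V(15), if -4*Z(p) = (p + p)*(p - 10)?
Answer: -67736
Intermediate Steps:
V(f) = f²
Z(p) = -p*(-10 + p)/2 (Z(p) = -(p + p)*(p - 10)/4 = -2*p*(-10 + p)/4 = -p*(-10 + p)/2)
-236 + Z(-20)*V(15) = -236 + ((½)*(-20)*(10 - 1*(-20)))*15² = -236 + ((½)*(-20)*(10 + 20))*225 = -236 + ((½)*(-20)*30)*225 = -236 - 300*225 = -236 - 67500 = -67736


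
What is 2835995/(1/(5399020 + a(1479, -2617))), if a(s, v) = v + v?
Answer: 15296750127070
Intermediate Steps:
a(s, v) = 2*v
2835995/(1/(5399020 + a(1479, -2617))) = 2835995/(1/(5399020 + 2*(-2617))) = 2835995/(1/(5399020 - 5234)) = 2835995/(1/5393786) = 2835995*5393786 = 15296750127070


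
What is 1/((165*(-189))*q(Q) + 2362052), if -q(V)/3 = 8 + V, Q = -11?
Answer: 1/2081387 ≈ 4.8045e-7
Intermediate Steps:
q(V) = -24 - 3*V (q(V) = -3*(8 + V) = -24 - 3*V)
1/((165*(-189))*q(Q) + 2362052) = 1/((165*(-189))*(-24 - 3*(-11)) + 2362052) = 1/(-31185*(-24 + 33) + 2362052) = 1/(-31185*9 + 2362052) = 1/(-280665 + 2362052) = 1/2081387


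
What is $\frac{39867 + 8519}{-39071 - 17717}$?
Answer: $- \frac{24193}{28394} \approx -0.85205$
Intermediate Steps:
$\frac{39867 + 8519}{-39071 - 17717} = \frac{48386}{-56788} = 48386 \left(- \frac{1}{56788}\right) = - \frac{24193}{28394}$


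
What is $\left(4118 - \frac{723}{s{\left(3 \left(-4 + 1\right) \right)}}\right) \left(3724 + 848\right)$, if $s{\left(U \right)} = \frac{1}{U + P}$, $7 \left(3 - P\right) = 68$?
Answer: $\frac{495403632}{7} \approx 7.0772 \cdot 10^{7}$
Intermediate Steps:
$P = - \frac{47}{7}$ ($P = 3 - \frac{68}{7} = - \frac{47}{7} \approx -6.7143$)
$s{\left(U \right)} = \frac{1}{- \frac{47}{7} + U}$ ($s{\left(U \right)} = \frac{1}{U - \frac{47}{7}} = \frac{1}{- \frac{47}{7} + U}$)
$\left(4118 - \frac{723}{s{\left(3 \left(-4 + 1\right) \right)}}\right) \left(3724 + 848\right) = \left(4118 - \frac{723}{7 \frac{1}{-47 + 7 \cdot 3 \left(-4 + 1\right)}}\right) \left(3724 + 848\right) = \left(4118 - \frac{723}{7 \frac{1}{-47 + 7 \cdot 3 \left(-3\right)}}\right) 4572 = \left(4118 - \frac{723}{7 \frac{1}{-47 + 7 \left(-9\right)}}\right) 4572 = \left(4118 - \frac{723}{7 \frac{1}{-47 - 63}}\right) 4572 = \left(4118 - \frac{723}{7 \frac{1}{-110}}\right) 4572 = \left(4118 - \frac{723}{7 \left(- \frac{1}{110}\right)}\right) 4572 = \left(4118 - \frac{723}{- \frac{7}{110}}\right) 4572 = \left(4118 - - \frac{79530}{7}\right) 4572 = \left(4118 + \frac{79530}{7}\right) 4572 = \frac{108356}{7} \cdot 4572 = \frac{495403632}{7}$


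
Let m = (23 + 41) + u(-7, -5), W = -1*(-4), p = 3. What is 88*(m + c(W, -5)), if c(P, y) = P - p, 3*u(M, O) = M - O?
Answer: 16984/3 ≈ 5661.3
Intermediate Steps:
u(M, O) = -O/3 + M/3 (u(M, O) = (M - O)/3 = -O/3 + M/3)
W = 4
c(P, y) = -3 + P (c(P, y) = P - 1*3 = P - 3 = -3 + P)
m = 190/3 (m = (23 + 41) + (-⅓*(-5) + (⅓)*(-7)) = 64 + (5/3 - 7/3) = 64 - ⅔ = 190/3 ≈ 63.333)
88*(m + c(W, -5)) = 88*(190/3 + (-3 + 4)) = 88*(190/3 + 1) = 88*(193/3) = 16984/3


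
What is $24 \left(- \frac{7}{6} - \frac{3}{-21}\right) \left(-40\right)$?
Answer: $\frac{6880}{7} \approx 982.86$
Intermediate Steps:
$24 \left(- \frac{7}{6} - \frac{3}{-21}\right) \left(-40\right) = 24 \left(\left(-7\right) \frac{1}{6} - - \frac{1}{7}\right) \left(-40\right) = 24 \left(- \frac{7}{6} + \frac{1}{7}\right) \left(-40\right) = 24 \left(- \frac{43}{42}\right) \left(-40\right) = \left(- \frac{172}{7}\right) \left(-40\right) = \frac{6880}{7}$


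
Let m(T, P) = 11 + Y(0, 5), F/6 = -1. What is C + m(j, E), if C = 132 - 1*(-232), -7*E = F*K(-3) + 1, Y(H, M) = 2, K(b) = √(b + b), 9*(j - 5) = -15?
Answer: 377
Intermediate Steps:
j = 10/3 (j = 5 + (⅑)*(-15) = 5 - 5/3 = 10/3 ≈ 3.3333)
F = -6 (F = 6*(-1) = -6)
K(b) = √2*√b (K(b) = √(2*b) = √2*√b)
E = -⅐ + 6*I*√6/7 (E = -(-6*√2*√(-3) + 1)/7 = -(-6*√2*I*√3 + 1)/7 = -(-6*I*√6 + 1)/7 = -(1 - 6*I*√6)/7 = -⅐ + 6*I*√6/7 ≈ -0.14286 + 2.0996*I)
m(T, P) = 13 (m(T, P) = 11 + 2 = 13)
C = 364 (C = 132 + 232 = 364)
C + m(j, E) = 364 + 13 = 377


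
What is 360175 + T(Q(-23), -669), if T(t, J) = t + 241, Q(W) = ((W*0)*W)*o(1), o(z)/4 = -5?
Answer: 360416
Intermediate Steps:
o(z) = -20 (o(z) = 4*(-5) = -20)
Q(W) = 0 (Q(W) = ((W*0)*W)*(-20) = (0*W)*(-20) = 0*(-20) = 0)
T(t, J) = 241 + t
360175 + T(Q(-23), -669) = 360175 + (241 + 0) = 360175 + 241 = 360416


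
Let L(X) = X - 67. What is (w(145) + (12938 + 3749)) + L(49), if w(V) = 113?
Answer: 16782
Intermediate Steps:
L(X) = -67 + X
(w(145) + (12938 + 3749)) + L(49) = (113 + (12938 + 3749)) + (-67 + 49) = (113 + 16687) - 18 = 16800 - 18 = 16782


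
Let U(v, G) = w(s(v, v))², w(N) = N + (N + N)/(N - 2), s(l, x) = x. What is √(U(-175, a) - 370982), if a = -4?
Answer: I*√10684604453/177 ≈ 583.99*I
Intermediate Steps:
w(N) = N + 2*N/(-2 + N) (w(N) = N + (2*N)/(-2 + N) = N + 2*N/(-2 + N))
U(v, G) = v⁴/(-2 + v)² (U(v, G) = (v²/(-2 + v))² = v⁴/(-2 + v)²)
√(U(-175, a) - 370982) = √((-175)⁴/(-2 - 175)² - 370982) = √(937890625/(-177)² - 370982) = √(937890625*(1/31329) - 370982) = √(937890625/31329 - 370982) = √(-10684604453/31329) = I*√10684604453/177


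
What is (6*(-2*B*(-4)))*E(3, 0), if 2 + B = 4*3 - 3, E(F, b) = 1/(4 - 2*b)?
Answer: 84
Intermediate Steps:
B = 7 (B = -2 + (4*3 - 3) = -2 + (12 - 3) = -2 + 9 = 7)
(6*(-2*B*(-4)))*E(3, 0) = (6*(-2*7*(-4)))*(-1/(-4 + 2*0)) = (6*(-14*(-4)))*(-1/(-4 + 0)) = (6*56)*(-1/(-4)) = 336*(-1*(-1/4)) = 336*(1/4) = 84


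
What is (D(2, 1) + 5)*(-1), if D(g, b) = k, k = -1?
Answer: -4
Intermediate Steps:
D(g, b) = -1
(D(2, 1) + 5)*(-1) = (-1 + 5)*(-1) = 4*(-1) = -4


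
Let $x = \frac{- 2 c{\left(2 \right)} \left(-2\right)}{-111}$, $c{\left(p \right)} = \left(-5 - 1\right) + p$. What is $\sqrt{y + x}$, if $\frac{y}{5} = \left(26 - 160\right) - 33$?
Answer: $\frac{i \sqrt{10286259}}{111} \approx 28.894 i$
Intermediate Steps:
$c{\left(p \right)} = -6 + p$
$x = \frac{16}{111}$ ($x = \frac{- 2 \left(-6 + 2\right) \left(-2\right)}{-111} = \left(-2\right) \left(-4\right) \left(-2\right) \left(- \frac{1}{111}\right) = 8 \left(-2\right) \left(- \frac{1}{111}\right) = \left(-16\right) \left(- \frac{1}{111}\right) = \frac{16}{111} \approx 0.14414$)
$y = -835$ ($y = 5 \left(\left(26 - 160\right) - 33\right) = 5 \left(-134 - 33\right) = 5 \left(-167\right) = -835$)
$\sqrt{y + x} = \sqrt{-835 + \frac{16}{111}} = \sqrt{- \frac{92669}{111}} = \frac{i \sqrt{10286259}}{111}$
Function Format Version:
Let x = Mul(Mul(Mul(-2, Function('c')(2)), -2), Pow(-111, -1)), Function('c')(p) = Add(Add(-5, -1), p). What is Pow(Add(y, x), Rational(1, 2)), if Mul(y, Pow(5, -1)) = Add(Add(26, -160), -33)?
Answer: Mul(Rational(1, 111), I, Pow(10286259, Rational(1, 2))) ≈ Mul(28.894, I)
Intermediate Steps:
Function('c')(p) = Add(-6, p)
x = Rational(16, 111) (x = Mul(Mul(Mul(-2, Add(-6, 2)), -2), Pow(-111, -1)) = Mul(Mul(Mul(-2, -4), -2), Rational(-1, 111)) = Mul(Mul(8, -2), Rational(-1, 111)) = Mul(-16, Rational(-1, 111)) = Rational(16, 111) ≈ 0.14414)
y = -835 (y = Mul(5, Add(Add(26, -160), -33)) = Mul(5, Add(-134, -33)) = Mul(5, -167) = -835)
Pow(Add(y, x), Rational(1, 2)) = Pow(Add(-835, Rational(16, 111)), Rational(1, 2)) = Pow(Rational(-92669, 111), Rational(1, 2)) = Mul(Rational(1, 111), I, Pow(10286259, Rational(1, 2)))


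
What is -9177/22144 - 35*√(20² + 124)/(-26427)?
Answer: -9177/22144 + 70*√131/26427 ≈ -0.38411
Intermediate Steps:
-9177/22144 - 35*√(20² + 124)/(-26427) = -9177*1/22144 - 35*√(400 + 124)*(-1/26427) = -9177/22144 - 70*√131*(-1/26427) = -9177/22144 + 70*√131/26427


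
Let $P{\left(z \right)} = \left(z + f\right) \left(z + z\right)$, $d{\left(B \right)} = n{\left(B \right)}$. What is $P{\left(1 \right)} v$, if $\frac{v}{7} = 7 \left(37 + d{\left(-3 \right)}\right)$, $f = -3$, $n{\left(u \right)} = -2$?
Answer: $-6860$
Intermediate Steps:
$d{\left(B \right)} = -2$
$P{\left(z \right)} = 2 z \left(-3 + z\right)$ ($P{\left(z \right)} = \left(z - 3\right) \left(z + z\right) = \left(-3 + z\right) 2 z = 2 z \left(-3 + z\right)$)
$v = 1715$ ($v = 7 \cdot 7 \left(37 - 2\right) = 7 \cdot 7 \cdot 35 = 7 \cdot 245 = 1715$)
$P{\left(1 \right)} v = 2 \cdot 1 \left(-3 + 1\right) 1715 = 2 \cdot 1 \left(-2\right) 1715 = \left(-4\right) 1715 = -6860$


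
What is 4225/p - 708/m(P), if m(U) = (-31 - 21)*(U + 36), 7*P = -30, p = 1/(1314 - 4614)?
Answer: -13412684587/962 ≈ -1.3942e+7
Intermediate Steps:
p = -1/3300 (p = 1/(-3300) = -1/3300 ≈ -0.00030303)
P = -30/7 (P = (1/7)*(-30) = -30/7 ≈ -4.2857)
m(U) = -1872 - 52*U (m(U) = -52*(36 + U) = -1872 - 52*U)
4225/p - 708/m(P) = 4225/(-1/3300) - 708/(-1872 - 52*(-30/7)) = 4225*(-3300) - 708/(-1872 + 1560/7) = -13942500 - 708/(-11544/7) = -13942500 - 708*(-7/11544) = -13942500 + 413/962 = -13412684587/962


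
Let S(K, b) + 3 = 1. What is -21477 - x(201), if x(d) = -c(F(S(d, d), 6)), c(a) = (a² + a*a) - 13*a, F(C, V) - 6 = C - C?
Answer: -21483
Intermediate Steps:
S(K, b) = -2 (S(K, b) = -3 + 1 = -2)
F(C, V) = 6 (F(C, V) = 6 + (C - C) = 6 + 0 = 6)
c(a) = -13*a + 2*a² (c(a) = (a² + a²) - 13*a = 2*a² - 13*a = -13*a + 2*a²)
x(d) = 6 (x(d) = -6*(-13 + 2*6) = -6*(-13 + 12) = -6*(-1) = -1*(-6) = 6)
-21477 - x(201) = -21477 - 1*6 = -21477 - 6 = -21483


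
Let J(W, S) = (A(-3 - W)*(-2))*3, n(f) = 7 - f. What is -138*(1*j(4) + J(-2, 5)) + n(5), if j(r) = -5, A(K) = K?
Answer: -136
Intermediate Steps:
J(W, S) = 18 + 6*W (J(W, S) = ((-3 - W)*(-2))*3 = (6 + 2*W)*3 = 18 + 6*W)
-138*(1*j(4) + J(-2, 5)) + n(5) = -138*(1*(-5) + (18 + 6*(-2))) + (7 - 1*5) = -138*(-5 + (18 - 12)) + (7 - 5) = -138*(-5 + 6) + 2 = -138*1 + 2 = -138 + 2 = -136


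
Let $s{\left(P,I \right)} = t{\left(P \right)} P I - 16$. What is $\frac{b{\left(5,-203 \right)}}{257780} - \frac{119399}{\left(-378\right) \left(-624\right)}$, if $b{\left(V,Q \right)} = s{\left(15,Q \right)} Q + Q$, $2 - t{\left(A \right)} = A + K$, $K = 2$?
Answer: $- \frac{15836225177}{434307744} \approx -36.463$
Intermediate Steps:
$t{\left(A \right)} = - A$ ($t{\left(A \right)} = 2 - \left(A + 2\right) = 2 - \left(2 + A\right) = - A$)
$s{\left(P,I \right)} = -16 - I P^{2}$ ($s{\left(P,I \right)} = - P P I - 16 = - P^{2} I - 16 = - I P^{2} - 16 = -16 - I P^{2}$)
$b{\left(V,Q \right)} = Q + Q \left(-16 - 225 Q\right)$ ($b{\left(V,Q \right)} = \left(-16 - Q 15^{2}\right) Q + Q = \left(-16 - Q 225\right) Q + Q = \left(-16 - 225 Q\right) Q + Q = Q \left(-16 - 225 Q\right) + Q = Q + Q \left(-16 - 225 Q\right)$)
$\frac{b{\left(5,-203 \right)}}{257780} - \frac{119399}{\left(-378\right) \left(-624\right)} = \frac{\left(-15\right) \left(-203\right) \left(1 + 15 \left(-203\right)\right)}{257780} - \frac{119399}{\left(-378\right) \left(-624\right)} = \left(-15\right) \left(-203\right) \left(1 - 3045\right) \frac{1}{257780} - \frac{119399}{235872} = \left(-15\right) \left(-203\right) \left(-3044\right) \frac{1}{257780} - \frac{17057}{33696} = \left(-9268980\right) \frac{1}{257780} - \frac{17057}{33696} = - \frac{463449}{12889} - \frac{17057}{33696} = - \frac{15836225177}{434307744}$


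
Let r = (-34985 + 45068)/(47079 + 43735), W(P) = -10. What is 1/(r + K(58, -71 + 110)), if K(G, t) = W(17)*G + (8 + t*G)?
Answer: 90814/153485743 ≈ 0.00059168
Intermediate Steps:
K(G, t) = 8 - 10*G + G*t (K(G, t) = -10*G + (8 + t*G) = -10*G + (8 + G*t) = 8 - 10*G + G*t)
r = 10083/90814 ≈ 0.11103
1/(r + K(58, -71 + 110)) = 1/(10083/90814 + (8 - 10*58 + 58*(-71 + 110))) = 1/(10083/90814 + (8 - 580 + 58*39)) = 1/(10083/90814 + (8 - 580 + 2262)) = 1/(10083/90814 + 1690) = 1/(153485743/90814) = 90814/153485743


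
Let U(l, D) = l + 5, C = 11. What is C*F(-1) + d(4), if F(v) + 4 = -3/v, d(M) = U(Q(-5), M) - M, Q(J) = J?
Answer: -15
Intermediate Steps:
U(l, D) = 5 + l
d(M) = -M (d(M) = (5 - 5) - M = 0 - M = -M)
F(v) = -4 - 3/v
C*F(-1) + d(4) = 11*(-4 - 3/(-1)) - 1*4 = 11*(-4 - 3*(-1)) - 4 = 11*(-4 + 3) - 4 = 11*(-1) - 4 = -11 - 4 = -15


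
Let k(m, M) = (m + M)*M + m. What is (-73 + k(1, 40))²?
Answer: 2458624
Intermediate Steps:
k(m, M) = m + M*(M + m) (k(m, M) = (M + m)*M + m = M*(M + m) + m = m + M*(M + m))
(-73 + k(1, 40))² = (-73 + (1 + 40² + 40*1))² = (-73 + (1 + 1600 + 40))² = (-73 + 1641)² = 1568² = 2458624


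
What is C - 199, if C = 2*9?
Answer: -181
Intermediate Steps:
C = 18
C - 199 = 18 - 199 = -181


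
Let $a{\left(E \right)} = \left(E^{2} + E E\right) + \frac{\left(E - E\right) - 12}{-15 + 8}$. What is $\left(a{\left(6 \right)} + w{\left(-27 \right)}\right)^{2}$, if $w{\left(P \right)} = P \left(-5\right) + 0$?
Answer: $\frac{2134521}{49} \approx 43562.0$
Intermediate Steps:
$w{\left(P \right)} = - 5 P$ ($w{\left(P \right)} = - 5 P + 0 = - 5 P$)
$a{\left(E \right)} = \frac{12}{7} + 2 E^{2}$ ($a{\left(E \right)} = \left(E^{2} + E^{2}\right) + \frac{0 - 12}{-7} = 2 E^{2} - - \frac{12}{7} = 2 E^{2} + \frac{12}{7} = \frac{12}{7} + 2 E^{2}$)
$\left(a{\left(6 \right)} + w{\left(-27 \right)}\right)^{2} = \left(\left(\frac{12}{7} + 2 \cdot 6^{2}\right) - -135\right)^{2} = \left(\left(\frac{12}{7} + 2 \cdot 36\right) + 135\right)^{2} = \left(\left(\frac{12}{7} + 72\right) + 135\right)^{2} = \left(\frac{516}{7} + 135\right)^{2} = \left(\frac{1461}{7}\right)^{2} = \frac{2134521}{49}$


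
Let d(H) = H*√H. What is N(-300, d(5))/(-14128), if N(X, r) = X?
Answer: 75/3532 ≈ 0.021234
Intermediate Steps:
d(H) = H^(3/2)
N(-300, d(5))/(-14128) = -300/(-14128) = -300*(-1/14128) = 75/3532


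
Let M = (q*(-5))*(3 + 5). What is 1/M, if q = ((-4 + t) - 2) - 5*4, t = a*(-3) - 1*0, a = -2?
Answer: 1/800 ≈ 0.0012500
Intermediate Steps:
t = 6 (t = -2*(-3) - 1*0 = 6 + 0 = 6)
q = -20 (q = ((-4 + 6) - 2) - 5*4 = (2 - 2) - 20 = 0 - 20 = -20)
M = 800 (M = (-20*(-5))*(3 + 5) = 100*8 = 800)
1/M = 1/800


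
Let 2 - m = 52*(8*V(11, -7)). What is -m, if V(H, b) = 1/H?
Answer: 394/11 ≈ 35.818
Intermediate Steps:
m = -394/11 (m = 2 - 52*8/11 = 2 - 1*416/11 = 2 - 416/11 = -394/11 ≈ -35.818)
-m = -1*(-394/11) = 394/11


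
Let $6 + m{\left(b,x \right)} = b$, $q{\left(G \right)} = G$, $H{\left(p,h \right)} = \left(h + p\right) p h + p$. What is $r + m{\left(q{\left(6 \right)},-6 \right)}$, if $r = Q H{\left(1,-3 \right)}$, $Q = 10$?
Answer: $70$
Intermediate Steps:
$H{\left(p,h \right)} = p + h p \left(h + p\right)$ ($H{\left(p,h \right)} = p \left(h + p\right) h + p = h p \left(h + p\right) + p = p + h p \left(h + p\right)$)
$m{\left(b,x \right)} = -6 + b$
$r = 70$ ($r = 10 \cdot 1 \left(1 + \left(-3\right)^{2} - 3\right) = 10 \cdot 1 \left(1 + 9 - 3\right) = 10 \cdot 1 \cdot 7 = 10 \cdot 7 = 70$)
$r + m{\left(q{\left(6 \right)},-6 \right)} = 70 + \left(-6 + 6\right) = 70 + 0 = 70$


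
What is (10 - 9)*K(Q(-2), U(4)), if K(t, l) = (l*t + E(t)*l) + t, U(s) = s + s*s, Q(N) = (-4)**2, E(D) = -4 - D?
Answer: -64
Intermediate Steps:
Q(N) = 16
U(s) = s + s**2
K(t, l) = t + l*t + l*(-4 - t) (K(t, l) = (l*t + (-4 - t)*l) + t = (l*t + l*(-4 - t)) + t = t + l*t + l*(-4 - t))
(10 - 9)*K(Q(-2), U(4)) = (10 - 9)*(16 - 16*(1 + 4)) = 1*(16 - 16*5) = 1*(16 - 4*20) = 1*(16 - 80) = 1*(-64) = -64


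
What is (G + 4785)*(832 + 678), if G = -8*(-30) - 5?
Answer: 7580200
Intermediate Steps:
G = 235 (G = 240 - 5 = 235)
(G + 4785)*(832 + 678) = (235 + 4785)*(832 + 678) = 5020*1510 = 7580200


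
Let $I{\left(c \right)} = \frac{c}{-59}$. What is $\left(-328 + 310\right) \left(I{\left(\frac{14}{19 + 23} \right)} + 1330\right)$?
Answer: $- \frac{1412454}{59} \approx -23940.0$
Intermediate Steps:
$I{\left(c \right)} = - \frac{c}{59}$ ($I{\left(c \right)} = c \left(- \frac{1}{59}\right) = - \frac{c}{59}$)
$\left(-328 + 310\right) \left(I{\left(\frac{14}{19 + 23} \right)} + 1330\right) = \left(-328 + 310\right) \left(- \frac{14 \frac{1}{19 + 23}}{59} + 1330\right) = - 18 \left(- \frac{14 \cdot \frac{1}{42}}{59} + 1330\right) = - 18 \left(\left(- \frac{1}{59}\right) \frac{1}{3} + 1330\right) = - 18 \left(- \frac{1}{177} + 1330\right) = \left(-18\right) \frac{235409}{177} = - \frac{1412454}{59}$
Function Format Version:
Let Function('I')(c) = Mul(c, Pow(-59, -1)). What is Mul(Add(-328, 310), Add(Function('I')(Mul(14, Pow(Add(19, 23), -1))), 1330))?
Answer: Rational(-1412454, 59) ≈ -23940.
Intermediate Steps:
Function('I')(c) = Mul(Rational(-1, 59), c) (Function('I')(c) = Mul(c, Rational(-1, 59)) = Mul(Rational(-1, 59), c))
Mul(Add(-328, 310), Add(Function('I')(Mul(14, Pow(Add(19, 23), -1))), 1330)) = Mul(Add(-328, 310), Add(Mul(Rational(-1, 59), Mul(14, Pow(Add(19, 23), -1))), 1330)) = Mul(-18, Add(Mul(Rational(-1, 59), Mul(14, Pow(42, -1))), 1330)) = Mul(-18, Add(Mul(Rational(-1, 59), Mul(14, Rational(1, 42))), 1330)) = Mul(-18, Add(Mul(Rational(-1, 59), Rational(1, 3)), 1330)) = Mul(-18, Add(Rational(-1, 177), 1330)) = Mul(-18, Rational(235409, 177)) = Rational(-1412454, 59)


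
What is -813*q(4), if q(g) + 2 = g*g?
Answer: -11382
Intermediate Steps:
q(g) = -2 + g² (q(g) = -2 + g*g = -2 + g²)
-813*q(4) = -813*(-2 + 4²) = -813*(-2 + 16) = -813*14 = -11382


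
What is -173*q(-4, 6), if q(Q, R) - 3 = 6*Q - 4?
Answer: 4325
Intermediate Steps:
q(Q, R) = -1 + 6*Q (q(Q, R) = 3 + (6*Q - 4) = 3 + (-4 + 6*Q) = -1 + 6*Q)
-173*q(-4, 6) = -173*(-1 + 6*(-4)) = -173*(-1 - 24) = -173*(-25) = 4325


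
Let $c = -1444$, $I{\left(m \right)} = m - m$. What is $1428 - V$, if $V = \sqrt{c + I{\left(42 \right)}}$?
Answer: $1428 - 38 i \approx 1428.0 - 38.0 i$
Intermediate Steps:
$I{\left(m \right)} = 0$
$V = 38 i$ ($V = \sqrt{-1444 + 0} = \sqrt{-1444} = 38 i \approx 38.0 i$)
$1428 - V = 1428 - 38 i$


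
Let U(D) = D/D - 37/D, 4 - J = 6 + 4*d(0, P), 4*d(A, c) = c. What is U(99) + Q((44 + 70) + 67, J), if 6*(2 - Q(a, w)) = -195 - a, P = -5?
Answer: 6464/99 ≈ 65.293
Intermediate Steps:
d(A, c) = c/4
J = 3 (J = 4 - (6 + 4*((1/4)*(-5))) = 4 - (6 + 4*(-5/4)) = 4 - (6 - 5) = 4 - 1*1 = 4 - 1 = 3)
Q(a, w) = 69/2 + a/6 (Q(a, w) = 2 - (-195 - a)/6 = 2 + (65/2 + a/6) = 69/2 + a/6)
U(D) = 1 - 37/D
U(99) + Q((44 + 70) + 67, J) = (-37 + 99)/99 + (69/2 + ((44 + 70) + 67)/6) = (1/99)*62 + (69/2 + (114 + 67)/6) = 62/99 + (69/2 + (1/6)*181) = 62/99 + (69/2 + 181/6) = 62/99 + 194/3 = 6464/99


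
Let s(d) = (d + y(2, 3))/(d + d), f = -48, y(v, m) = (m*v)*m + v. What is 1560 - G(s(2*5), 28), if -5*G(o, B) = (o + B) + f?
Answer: 15563/10 ≈ 1556.3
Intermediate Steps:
y(v, m) = v + v*m² (y(v, m) = v*m² + v = v + v*m²)
s(d) = (20 + d)/(2*d) (s(d) = (d + 2*(1 + 3²))/(d + d) = (d + 2*(1 + 9))/((2*d)) = (d + 2*10)*(1/(2*d)) = (d + 20)*(1/(2*d)) = (20 + d)*(1/(2*d)) = (20 + d)/(2*d))
G(o, B) = 48/5 - B/5 - o/5 (G(o, B) = -((o + B) - 48)/5 = -((B + o) - 48)/5 = -(-48 + B + o)/5 = 48/5 - B/5 - o/5)
1560 - G(s(2*5), 28) = 1560 - (48/5 - ⅕*28 - (20 + 2*5)/(10*(2*5))) = 1560 - (48/5 - 28/5 - (20 + 10)/(10*10)) = 1560 - (48/5 - 28/5 - 30/(10*10)) = 1560 - (48/5 - 28/5 - ⅕*3/2) = 1560 - (48/5 - 28/5 - 3/10) = 1560 - 1*37/10 = 1560 - 37/10 = 15563/10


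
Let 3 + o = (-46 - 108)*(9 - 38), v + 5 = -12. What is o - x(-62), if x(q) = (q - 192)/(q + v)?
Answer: 352323/79 ≈ 4459.8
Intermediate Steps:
v = -17 (v = -5 - 12 = -17)
x(q) = (-192 + q)/(-17 + q) (x(q) = (q - 192)/(q - 17) = (-192 + q)/(-17 + q))
o = 4463 (o = -3 + (-46 - 108)*(9 - 38) = -3 - 154*(-29) = -3 + 4466 = 4463)
o - x(-62) = 4463 - (-192 - 62)/(-17 - 62) = 4463 - (-254)/(-79) = 4463 - (-1)*(-254)/79 = 4463 - 1*254/79 = 4463 - 254/79 = 352323/79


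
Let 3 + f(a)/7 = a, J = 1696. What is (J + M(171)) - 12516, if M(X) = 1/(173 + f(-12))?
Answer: -735759/68 ≈ -10820.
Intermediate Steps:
f(a) = -21 + 7*a
M(X) = 1/68 (M(X) = 1/(173 + (-21 + 7*(-12))) = 1/(173 + (-21 - 84)) = 1/(173 - 105) = 1/68)
(J + M(171)) - 12516 = (1696 + 1/68) - 12516 = 115329/68 - 12516 = -735759/68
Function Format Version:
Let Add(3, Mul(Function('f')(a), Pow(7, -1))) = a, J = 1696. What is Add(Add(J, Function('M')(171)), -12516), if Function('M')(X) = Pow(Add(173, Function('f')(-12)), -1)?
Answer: Rational(-735759, 68) ≈ -10820.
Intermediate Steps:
Function('f')(a) = Add(-21, Mul(7, a))
Function('M')(X) = Rational(1, 68) (Function('M')(X) = Pow(Add(173, Add(-21, Mul(7, -12))), -1) = Pow(Add(173, Add(-21, -84)), -1) = Pow(Add(173, -105), -1) = Pow(68, -1) = Rational(1, 68))
Add(Add(J, Function('M')(171)), -12516) = Add(Add(1696, Rational(1, 68)), -12516) = Add(Rational(115329, 68), -12516) = Rational(-735759, 68)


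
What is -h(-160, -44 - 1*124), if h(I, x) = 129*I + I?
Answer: 20800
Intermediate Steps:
h(I, x) = 130*I
-h(-160, -44 - 1*124) = -130*(-160) = -1*(-20800) = 20800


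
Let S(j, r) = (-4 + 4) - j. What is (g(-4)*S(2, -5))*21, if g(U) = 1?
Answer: -42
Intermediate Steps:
S(j, r) = -j (S(j, r) = 0 - j = -j)
(g(-4)*S(2, -5))*21 = (1*(-1*2))*21 = (1*(-2))*21 = -2*21 = -42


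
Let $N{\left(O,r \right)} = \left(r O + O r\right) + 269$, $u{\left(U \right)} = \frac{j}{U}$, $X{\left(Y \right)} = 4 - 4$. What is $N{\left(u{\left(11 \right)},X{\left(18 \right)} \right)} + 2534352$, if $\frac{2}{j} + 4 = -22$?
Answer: $2534621$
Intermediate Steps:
$X{\left(Y \right)} = 0$ ($X{\left(Y \right)} = 4 - 4 = 0$)
$j = - \frac{1}{13}$ ($j = \frac{2}{-4 - 22} = \frac{2}{-26} = 2 \left(- \frac{1}{26}\right) = - \frac{1}{13} \approx -0.076923$)
$u{\left(U \right)} = - \frac{1}{13 U}$
$N{\left(O,r \right)} = 269 + 2 O r$ ($N{\left(O,r \right)} = \left(O r + O r\right) + 269 = 2 O r + 269 = 269 + 2 O r$)
$N{\left(u{\left(11 \right)},X{\left(18 \right)} \right)} + 2534352 = \left(269 + 2 \left(- \frac{1}{13 \cdot 11}\right) 0\right) + 2534352 = \left(269 + 2 \left(\left(- \frac{1}{13}\right) \frac{1}{11}\right) 0\right) + 2534352 = \left(269 + 2 \left(- \frac{1}{143}\right) 0\right) + 2534352 = \left(269 + 0\right) + 2534352 = 269 + 2534352 = 2534621$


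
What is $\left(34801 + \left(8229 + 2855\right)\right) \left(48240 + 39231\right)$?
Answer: $4013606835$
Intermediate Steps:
$\left(34801 + \left(8229 + 2855\right)\right) \left(48240 + 39231\right) = \left(34801 + 11084\right) 87471 = 45885 \cdot 87471 = 4013606835$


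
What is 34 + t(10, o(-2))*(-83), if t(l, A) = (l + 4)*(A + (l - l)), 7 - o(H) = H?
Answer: -10424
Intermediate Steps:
o(H) = 7 - H
t(l, A) = A*(4 + l) (t(l, A) = (4 + l)*(A + 0) = (4 + l)*A = A*(4 + l))
34 + t(10, o(-2))*(-83) = 34 + ((7 - 1*(-2))*(4 + 10))*(-83) = 34 + ((7 + 2)*14)*(-83) = 34 + (9*14)*(-83) = 34 + 126*(-83) = 34 - 10458 = -10424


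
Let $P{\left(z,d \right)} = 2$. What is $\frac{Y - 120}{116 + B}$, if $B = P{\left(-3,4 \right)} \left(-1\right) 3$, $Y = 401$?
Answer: $\frac{281}{110} \approx 2.5545$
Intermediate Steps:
$B = -6$ ($B = 2 \left(-1\right) 3 = \left(-2\right) 3 = -6$)
$\frac{Y - 120}{116 + B} = \frac{401 - 120}{116 - 6} = \frac{281}{110}$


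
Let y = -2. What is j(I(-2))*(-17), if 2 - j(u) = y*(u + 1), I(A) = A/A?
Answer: -102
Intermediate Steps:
I(A) = 1
j(u) = 4 + 2*u (j(u) = 2 - (-2)*(u + 1) = 2 - (-2)*(1 + u) = 2 - (-2 - 2*u) = 2 + (2 + 2*u) = 4 + 2*u)
j(I(-2))*(-17) = (4 + 2*1)*(-17) = (4 + 2)*(-17) = 6*(-17) = -102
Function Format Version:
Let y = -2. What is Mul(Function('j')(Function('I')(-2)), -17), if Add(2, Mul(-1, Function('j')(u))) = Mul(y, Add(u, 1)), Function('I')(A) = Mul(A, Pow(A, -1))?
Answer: -102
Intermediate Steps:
Function('I')(A) = 1
Function('j')(u) = Add(4, Mul(2, u)) (Function('j')(u) = Add(2, Mul(-1, Mul(-2, Add(u, 1)))) = Add(2, Mul(-1, Mul(-2, Add(1, u)))) = Add(2, Mul(-1, Add(-2, Mul(-2, u)))) = Add(2, Add(2, Mul(2, u))) = Add(4, Mul(2, u)))
Mul(Function('j')(Function('I')(-2)), -17) = Mul(Add(4, Mul(2, 1)), -17) = Mul(Add(4, 2), -17) = Mul(6, -17) = -102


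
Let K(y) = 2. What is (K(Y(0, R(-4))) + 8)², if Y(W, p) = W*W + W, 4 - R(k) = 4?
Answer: 100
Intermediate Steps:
R(k) = 0 (R(k) = 4 - 1*4 = 4 - 4 = 0)
Y(W, p) = W + W² (Y(W, p) = W² + W = W + W²)
(K(Y(0, R(-4))) + 8)² = (2 + 8)² = 10² = 100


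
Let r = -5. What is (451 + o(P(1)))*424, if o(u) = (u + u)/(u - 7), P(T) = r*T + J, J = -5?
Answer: 3259288/17 ≈ 1.9172e+5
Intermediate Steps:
P(T) = -5 - 5*T (P(T) = -5*T - 5 = -5 - 5*T)
o(u) = 2*u/(-7 + u) (o(u) = (2*u)/(-7 + u) = 2*u/(-7 + u))
(451 + o(P(1)))*424 = (451 + 2*(-5 - 5*1)/(-7 + (-5 - 5*1)))*424 = (451 + 2*(-5 - 5)/(-7 + (-5 - 5)))*424 = (451 + 2*(-10)/(-7 - 10))*424 = (451 + 2*(-10)/(-17))*424 = (451 + 2*(-10)*(-1/17))*424 = (451 + 20/17)*424 = (7687/17)*424 = 3259288/17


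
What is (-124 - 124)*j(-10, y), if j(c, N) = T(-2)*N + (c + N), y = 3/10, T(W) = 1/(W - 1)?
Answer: 12152/5 ≈ 2430.4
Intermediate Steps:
T(W) = 1/(-1 + W)
y = 3/10 (y = 3*(⅒) = 3/10 ≈ 0.30000)
j(c, N) = c + 2*N/3 (j(c, N) = N/(-1 - 2) + (c + N) = N/(-3) + (N + c) = -N/3 + (N + c) = c + 2*N/3)
(-124 - 124)*j(-10, y) = (-124 - 124)*(-10 + (⅔)*(3/10)) = -248*(-10 + ⅕) = -248*(-49/5) = 12152/5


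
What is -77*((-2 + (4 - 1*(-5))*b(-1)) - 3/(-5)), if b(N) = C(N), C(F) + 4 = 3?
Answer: 4004/5 ≈ 800.80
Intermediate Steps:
C(F) = -1 (C(F) = -4 + 3 = -1)
b(N) = -1
-77*((-2 + (4 - 1*(-5))*b(-1)) - 3/(-5)) = -77*((-2 + (4 - 1*(-5))*(-1)) - 3/(-5)) = -77*((-2 + (4 + 5)*(-1)) - 3*(-1/5)) = -77*((-2 + 9*(-1)) + 3/5) = -77*((-2 - 9) + 3/5) = -77*(-11 + 3/5) = -77*(-52/5) = 4004/5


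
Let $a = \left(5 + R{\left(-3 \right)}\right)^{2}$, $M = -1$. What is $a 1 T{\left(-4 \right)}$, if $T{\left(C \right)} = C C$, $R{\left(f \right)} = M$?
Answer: $256$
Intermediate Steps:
$R{\left(f \right)} = -1$
$T{\left(C \right)} = C^{2}$
$a = 16$ ($a = \left(5 - 1\right)^{2} = 4^{2} = 16$)
$a 1 T{\left(-4 \right)} = 16 \cdot 1 \left(-4\right)^{2} = 16 \cdot 16 = 256$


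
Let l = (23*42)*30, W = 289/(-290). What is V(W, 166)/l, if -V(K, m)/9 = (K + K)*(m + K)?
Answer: 13828939/135401000 ≈ 0.10213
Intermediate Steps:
W = -289/290 (W = 289*(-1/290) = -289/290 ≈ -0.99655)
V(K, m) = -18*K*(K + m) (V(K, m) = -9*(K + K)*(m + K) = -9*2*K*(K + m) = -18*K*(K + m))
l = 28980 (l = 966*30 = 28980)
V(W, 166)/l = -18*(-289/290)*(-289/290 + 166)/28980 = -18*(-289/290)*47851/290*(1/28980) = (124460451/42050)*(1/28980) = 13828939/135401000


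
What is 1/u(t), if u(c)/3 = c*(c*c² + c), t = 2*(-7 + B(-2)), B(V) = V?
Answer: 1/315900 ≈ 3.1656e-6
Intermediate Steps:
t = -18 (t = 2*(-7 - 2) = 2*(-9) = -18)
u(c) = 3*c*(c + c³) (u(c) = 3*(c*(c*c² + c)) = 3*(c*(c³ + c)) = 3*(c*(c + c³)) = 3*c*(c + c³))
1/u(t) = 1/(3*(-18)²*(1 + (-18)²)) = 1/(3*324*(1 + 324)) = 1/(3*324*325) = 1/315900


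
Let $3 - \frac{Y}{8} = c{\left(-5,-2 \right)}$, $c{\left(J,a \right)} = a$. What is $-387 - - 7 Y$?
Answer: $-107$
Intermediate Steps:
$Y = 40$ ($Y = 24 - -16 = 24 + 16 = 40$)
$-387 - - 7 Y = -387 - \left(-7\right) 40 = -387 - -280 = -387 + 280 = -107$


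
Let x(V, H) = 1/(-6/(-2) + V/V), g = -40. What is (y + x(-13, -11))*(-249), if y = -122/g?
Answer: -8217/10 ≈ -821.70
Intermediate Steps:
y = 61/20 (y = -122/(-40) = -122*(-1/40) = 61/20 ≈ 3.0500)
x(V, H) = ¼ (x(V, H) = 1/(-6*(-½) + 1) = 1/(3 + 1) = 1/4 = ¼)
(y + x(-13, -11))*(-249) = (61/20 + ¼)*(-249) = (33/10)*(-249) = -8217/10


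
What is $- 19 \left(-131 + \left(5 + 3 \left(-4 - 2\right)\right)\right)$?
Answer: $2736$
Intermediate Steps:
$- 19 \left(-131 + \left(5 + 3 \left(-4 - 2\right)\right)\right) = - 19 \left(-131 + \left(5 + 3 \left(-6\right)\right)\right) = - 19 \left(-131 + \left(5 - 18\right)\right) = - 19 \left(-131 - 13\right) = \left(-19\right) \left(-144\right) = 2736$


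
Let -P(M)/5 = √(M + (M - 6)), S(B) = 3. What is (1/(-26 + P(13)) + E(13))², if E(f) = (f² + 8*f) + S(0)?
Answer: 294637875/3872 + 121375*√5/3872 ≈ 76165.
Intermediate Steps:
P(M) = -5*√(-6 + 2*M) (P(M) = -5*√(M + (M - 6)) = -5*√(M + (-6 + M)) = -5*√(-6 + 2*M))
E(f) = 3 + f² + 8*f (E(f) = (f² + 8*f) + 3 = 3 + f² + 8*f)
(1/(-26 + P(13)) + E(13))² = (1/(-26 - 5*√(-6 + 2*13)) + (3 + 13² + 8*13))² = (1/(-26 - 5*√(-6 + 26)) + (3 + 169 + 104))² = (1/(-26 - 10*√5) + 276)² = (276 + 1/(-26 - 10*√5))²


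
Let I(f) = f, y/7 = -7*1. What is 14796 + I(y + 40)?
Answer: 14787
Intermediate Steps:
y = -49 (y = 7*(-7*1) = 7*(-7) = -49)
14796 + I(y + 40) = 14796 + (-49 + 40) = 14796 - 9 = 14787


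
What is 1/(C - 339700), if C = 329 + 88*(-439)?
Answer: -1/378003 ≈ -2.6455e-6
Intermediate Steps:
C = -38303 (C = 329 - 38632 = -38303)
1/(C - 339700) = 1/(-38303 - 339700) = 1/(-378003) = -1/378003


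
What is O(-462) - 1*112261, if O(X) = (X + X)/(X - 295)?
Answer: -84980653/757 ≈ -1.1226e+5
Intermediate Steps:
O(X) = 2*X/(-295 + X) (O(X) = (2*X)/(-295 + X) = 2*X/(-295 + X))
O(-462) - 1*112261 = 2*(-462)/(-295 - 462) - 1*112261 = 2*(-462)/(-757) - 112261 = 2*(-462)*(-1/757) - 112261 = 924/757 - 112261 = -84980653/757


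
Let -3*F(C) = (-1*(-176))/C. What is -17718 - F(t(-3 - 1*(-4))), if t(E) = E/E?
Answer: -52978/3 ≈ -17659.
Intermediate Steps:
t(E) = 1
F(C) = -176/(3*C) (F(C) = -(-1*(-176))/(3*C) = -176/(3*C))
-17718 - F(t(-3 - 1*(-4))) = -17718 - (-176)/(3*1) = -17718 - (-176)/3 = -17718 - 1*(-176/3) = -17718 + 176/3 = -52978/3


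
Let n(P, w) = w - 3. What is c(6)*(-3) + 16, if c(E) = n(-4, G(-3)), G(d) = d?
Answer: 34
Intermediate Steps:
n(P, w) = -3 + w
c(E) = -6 (c(E) = -3 - 3 = -6)
c(6)*(-3) + 16 = -6*(-3) + 16 = 18 + 16 = 34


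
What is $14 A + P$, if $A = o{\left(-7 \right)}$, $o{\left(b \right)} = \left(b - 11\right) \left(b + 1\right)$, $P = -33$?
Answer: $1479$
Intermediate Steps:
$o{\left(b \right)} = \left(1 + b\right) \left(-11 + b\right)$ ($o{\left(b \right)} = \left(-11 + b\right) \left(1 + b\right) = \left(1 + b\right) \left(-11 + b\right)$)
$A = 108$ ($A = -11 + \left(-7\right)^{2} - -70 = -11 + 49 + 70 = 108$)
$14 A + P = 14 \cdot 108 - 33 = 1512 - 33 = 1479$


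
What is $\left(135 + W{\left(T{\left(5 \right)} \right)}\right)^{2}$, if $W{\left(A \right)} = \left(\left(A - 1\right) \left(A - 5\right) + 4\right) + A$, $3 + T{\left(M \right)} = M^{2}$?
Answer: $268324$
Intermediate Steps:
$T{\left(M \right)} = -3 + M^{2}$
$W{\left(A \right)} = 4 + A + \left(-1 + A\right) \left(-5 + A\right)$ ($W{\left(A \right)} = \left(\left(-1 + A\right) \left(-5 + A\right) + 4\right) + A = \left(4 + \left(-1 + A\right) \left(-5 + A\right)\right) + A = 4 + A + \left(-1 + A\right) \left(-5 + A\right)$)
$\left(135 + W{\left(T{\left(5 \right)} \right)}\right)^{2} = \left(135 + \left(9 + \left(-3 + 5^{2}\right)^{2} - 5 \left(-3 + 5^{2}\right)\right)\right)^{2} = \left(135 + \left(9 + \left(-3 + 25\right)^{2} - 5 \left(-3 + 25\right)\right)\right)^{2} = \left(135 + \left(9 + 22^{2} - 110\right)\right)^{2} = \left(135 + \left(9 + 484 - 110\right)\right)^{2} = \left(135 + 383\right)^{2} = 518^{2} = 268324$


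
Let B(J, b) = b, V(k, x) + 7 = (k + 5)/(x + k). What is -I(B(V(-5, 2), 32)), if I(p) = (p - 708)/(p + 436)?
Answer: 13/9 ≈ 1.4444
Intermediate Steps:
V(k, x) = -7 + (5 + k)/(k + x) (V(k, x) = -7 + (k + 5)/(x + k) = -7 + (5 + k)/(k + x))
I(p) = (-708 + p)/(436 + p)
-I(B(V(-5, 2), 32)) = -(-708 + 32)/(436 + 32) = -(-676)/468 = -1*(-13/9) = 13/9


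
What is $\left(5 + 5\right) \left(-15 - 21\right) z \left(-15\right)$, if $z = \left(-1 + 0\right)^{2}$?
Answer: $5400$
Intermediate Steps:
$z = 1$ ($z = \left(-1\right)^{2} = 1$)
$\left(5 + 5\right) \left(-15 - 21\right) z \left(-15\right) = \left(5 + 5\right) \left(-15 - 21\right) 1 \left(-15\right) = 10 \left(-36\right) 1 \left(-15\right) = \left(-360\right) 1 \left(-15\right) = \left(-360\right) \left(-15\right) = 5400$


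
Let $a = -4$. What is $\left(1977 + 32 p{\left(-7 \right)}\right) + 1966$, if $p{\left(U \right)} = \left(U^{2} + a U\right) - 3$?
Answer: $6311$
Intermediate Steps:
$p{\left(U \right)} = -3 + U^{2} - 4 U$ ($p{\left(U \right)} = \left(U^{2} - 4 U\right) - 3 = -3 + U^{2} - 4 U$)
$\left(1977 + 32 p{\left(-7 \right)}\right) + 1966 = \left(1977 + 32 \left(-3 + \left(-7\right)^{2} - -28\right)\right) + 1966 = \left(1977 + 32 \left(-3 + 49 + 28\right)\right) + 1966 = \left(1977 + 32 \cdot 74\right) + 1966 = \left(1977 + 2368\right) + 1966 = 4345 + 1966 = 6311$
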